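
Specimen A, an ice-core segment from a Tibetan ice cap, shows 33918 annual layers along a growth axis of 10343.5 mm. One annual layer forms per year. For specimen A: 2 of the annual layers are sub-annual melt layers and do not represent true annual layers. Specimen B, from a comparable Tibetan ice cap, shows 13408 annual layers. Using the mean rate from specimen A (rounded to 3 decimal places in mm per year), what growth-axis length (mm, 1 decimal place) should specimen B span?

Specimen A: adjusted count: 33918 − 2 = 33916 annual layers.
A: Extension rate ≈ 10343.5 / 33916 = 0.305 mm/year.
B's length ≈ 0.305 × 13408 = 4089.4 mm.

4089.4 mm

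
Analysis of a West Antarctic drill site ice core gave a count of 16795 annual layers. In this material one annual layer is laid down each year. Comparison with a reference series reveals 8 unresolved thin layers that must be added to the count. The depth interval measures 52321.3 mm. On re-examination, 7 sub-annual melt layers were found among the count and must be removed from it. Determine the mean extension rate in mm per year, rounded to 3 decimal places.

After corrections the count is 16795 − 7 + 8 = 16796 annual layers.
Extension rate ≈ 52321.3 / 16796 = 3.115 mm per year.

3.115 mm per year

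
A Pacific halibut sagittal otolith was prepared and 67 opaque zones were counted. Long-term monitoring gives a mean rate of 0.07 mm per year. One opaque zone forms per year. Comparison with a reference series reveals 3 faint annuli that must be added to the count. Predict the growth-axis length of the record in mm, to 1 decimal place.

After corrections the count is 67 + 3 = 70 opaque zones.
70 years at 0.07 mm/year gives 0.07 × 70 = 4.9 mm.

4.9 mm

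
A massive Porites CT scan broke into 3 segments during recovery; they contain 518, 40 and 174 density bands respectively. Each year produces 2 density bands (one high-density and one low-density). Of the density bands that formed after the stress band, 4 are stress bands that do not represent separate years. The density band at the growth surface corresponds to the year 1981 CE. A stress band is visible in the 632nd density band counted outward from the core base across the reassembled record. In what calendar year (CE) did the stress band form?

Total density bands = 518 + 40 + 174 = 732.
732 − 632 = 100 density bands lie beyond the stress band toward the growth surface.
Removing the 4 false density bands leaves 100 − 4 = 96 true density bands beyond the stress band.
96 density bands at 2 per year is 96 / 2 = 48 years.
Counting back 48 years from 1981 CE places the stress band in 1981 − 48 = 1933 CE.

1933 CE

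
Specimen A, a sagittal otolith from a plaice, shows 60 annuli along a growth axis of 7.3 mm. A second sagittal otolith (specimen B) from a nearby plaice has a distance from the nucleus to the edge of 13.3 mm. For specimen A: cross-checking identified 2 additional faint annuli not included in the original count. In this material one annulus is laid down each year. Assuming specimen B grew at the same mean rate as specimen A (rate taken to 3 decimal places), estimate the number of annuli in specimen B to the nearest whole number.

113 annuli

Specimen A: true annulus count = 60 + 2 = 62.
A: Mean rate = 7.3 mm / 62 years ≈ 0.118 mm/year.
For B, 13.3 / 0.118 = 112.71 years ≈ 113 annuli.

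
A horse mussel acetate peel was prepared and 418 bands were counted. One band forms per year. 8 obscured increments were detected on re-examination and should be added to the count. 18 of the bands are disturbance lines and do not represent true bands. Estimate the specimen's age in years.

408 years

True band count = 418 − 18 + 8 = 408.
One band per year makes the duration 408 years.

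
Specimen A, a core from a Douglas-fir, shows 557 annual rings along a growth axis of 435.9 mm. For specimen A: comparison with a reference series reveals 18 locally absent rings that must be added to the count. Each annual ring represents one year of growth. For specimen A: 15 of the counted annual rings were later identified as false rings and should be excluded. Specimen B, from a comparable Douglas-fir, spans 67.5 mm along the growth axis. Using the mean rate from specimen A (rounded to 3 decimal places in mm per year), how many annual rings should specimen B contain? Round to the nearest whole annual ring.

Specimen A: after corrections the count is 557 − 15 + 18 = 560 annual rings.
A: Mean rate = 435.9 mm / 560 years ≈ 0.778 mm per year.
For B, 67.5 / 0.778 = 86.76 years ≈ 87 annual rings.

87 annual rings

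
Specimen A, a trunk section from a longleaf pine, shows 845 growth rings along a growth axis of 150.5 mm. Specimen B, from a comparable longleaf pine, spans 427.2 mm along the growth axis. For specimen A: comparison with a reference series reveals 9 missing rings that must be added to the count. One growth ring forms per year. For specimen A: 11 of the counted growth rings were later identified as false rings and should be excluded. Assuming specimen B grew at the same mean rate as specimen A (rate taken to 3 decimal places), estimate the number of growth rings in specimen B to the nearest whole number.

2387 growth rings

Specimen A: after corrections the count is 845 − 11 + 9 = 843 growth rings.
A: 150.5 mm over 843 years gives 150.5 / 843 ≈ 0.179 mm per year.
For B, 427.2 / 0.179 = 2386.59 years ≈ 2387 growth rings.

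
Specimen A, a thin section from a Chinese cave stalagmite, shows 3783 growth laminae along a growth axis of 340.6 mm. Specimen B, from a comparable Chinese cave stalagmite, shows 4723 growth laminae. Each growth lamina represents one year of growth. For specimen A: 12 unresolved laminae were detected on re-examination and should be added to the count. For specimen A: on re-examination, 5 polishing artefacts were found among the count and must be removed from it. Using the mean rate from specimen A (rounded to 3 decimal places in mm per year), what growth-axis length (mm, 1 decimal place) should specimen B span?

425.1 mm

Specimen A: true growth lamina count = 3783 − 5 + 12 = 3790.
A: 340.6 mm over 3790 years gives 340.6 / 3790 ≈ 0.090 mm/year.
For B, 0.090 mm/year × 4723 years = 425.1 mm.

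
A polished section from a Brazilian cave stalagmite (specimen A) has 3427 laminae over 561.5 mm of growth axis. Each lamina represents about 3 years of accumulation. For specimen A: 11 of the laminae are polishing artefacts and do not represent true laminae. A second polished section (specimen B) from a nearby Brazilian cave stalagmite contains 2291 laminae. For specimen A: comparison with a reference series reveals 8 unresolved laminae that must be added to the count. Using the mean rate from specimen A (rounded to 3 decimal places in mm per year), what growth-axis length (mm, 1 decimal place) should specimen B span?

Specimen A: true lamina count = 3427 − 11 + 8 = 3424.
Specimen A: multiplying by 3 years per lamina: 3424 × 3 = 10272 years.
A: Mean rate = 561.5 mm / 10272 years ≈ 0.055 mm/year.
Specimen B: multiplying by 3 years per lamina: 2291 × 3 = 6873 years. B's length ≈ 0.055 × 6873 = 378.0 mm.

378.0 mm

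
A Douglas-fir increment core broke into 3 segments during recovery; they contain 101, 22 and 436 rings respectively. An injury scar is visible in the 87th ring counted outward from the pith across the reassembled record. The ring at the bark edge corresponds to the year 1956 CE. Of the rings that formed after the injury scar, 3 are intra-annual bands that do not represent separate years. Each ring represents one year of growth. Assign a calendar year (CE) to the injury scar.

Total rings = 101 + 22 + 436 = 559.
559 − 87 = 472 rings lie beyond the injury scar toward the bark edge.
472 − 3 false = 469 true rings after the injury scar.
1956 − 469 = 1487 CE.

1487 CE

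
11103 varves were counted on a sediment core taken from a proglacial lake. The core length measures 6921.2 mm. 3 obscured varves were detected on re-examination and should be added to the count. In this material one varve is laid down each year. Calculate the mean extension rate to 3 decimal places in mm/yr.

True varve count = 11103 + 3 = 11106.
Mean rate = 6921.2 mm / 11106 years ≈ 0.623 mm/yr.

0.623 mm/yr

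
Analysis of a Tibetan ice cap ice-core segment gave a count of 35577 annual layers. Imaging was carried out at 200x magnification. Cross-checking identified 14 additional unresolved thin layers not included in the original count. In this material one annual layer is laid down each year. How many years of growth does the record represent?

Adjusted count: 35577 + 14 = 35591 annual layers.
With a one-to-one annual layer periodicity this is 35591 years.

35591 years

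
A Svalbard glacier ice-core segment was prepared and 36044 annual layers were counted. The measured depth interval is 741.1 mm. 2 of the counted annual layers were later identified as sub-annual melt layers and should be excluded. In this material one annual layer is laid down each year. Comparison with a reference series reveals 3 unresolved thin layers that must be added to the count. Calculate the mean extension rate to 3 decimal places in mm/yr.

0.021 mm/yr

True annual layer count = 36044 − 2 + 3 = 36045.
741.1 mm over 36045 years gives 741.1 / 36045 ≈ 0.021 mm/yr.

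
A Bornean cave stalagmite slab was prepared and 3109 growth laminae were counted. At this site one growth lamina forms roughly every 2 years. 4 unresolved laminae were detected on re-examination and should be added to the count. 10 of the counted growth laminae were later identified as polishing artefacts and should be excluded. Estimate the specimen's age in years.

True growth lamina count = 3109 − 10 + 4 = 3103.
At 2 years per growth lamina, 3103 × 2 = 6206 years.

6206 years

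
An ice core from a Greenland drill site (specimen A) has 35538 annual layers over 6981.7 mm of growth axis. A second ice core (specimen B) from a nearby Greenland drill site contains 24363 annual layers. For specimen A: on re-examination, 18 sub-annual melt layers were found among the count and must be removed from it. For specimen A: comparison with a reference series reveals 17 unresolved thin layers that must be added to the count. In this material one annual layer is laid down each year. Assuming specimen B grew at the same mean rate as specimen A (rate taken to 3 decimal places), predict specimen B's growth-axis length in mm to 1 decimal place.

Specimen A: after corrections the count is 35538 − 18 + 17 = 35537 annual layers.
A: Mean rate = 6981.7 mm / 35537 years ≈ 0.196 mm/year.
For B, 0.196 mm/year × 24363 years = 4775.1 mm.

4775.1 mm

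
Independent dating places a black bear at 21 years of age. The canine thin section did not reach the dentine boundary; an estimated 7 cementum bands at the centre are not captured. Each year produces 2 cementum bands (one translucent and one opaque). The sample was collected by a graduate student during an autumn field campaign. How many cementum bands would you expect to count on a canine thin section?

With 2 cementum bands per year, 21 years would produce 21 × 2 = 42 cementum bands.
Less the 7 uncaptured cementum bands: 42 − 7 = 35.

35 cementum bands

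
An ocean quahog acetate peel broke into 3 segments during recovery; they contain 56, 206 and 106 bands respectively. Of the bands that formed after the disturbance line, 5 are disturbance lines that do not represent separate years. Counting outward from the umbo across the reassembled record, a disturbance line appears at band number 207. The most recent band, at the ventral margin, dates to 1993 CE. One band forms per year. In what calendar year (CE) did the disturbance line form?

1837 CE

Total bands = 56 + 206 + 106 = 368.
368 − 207 = 161 bands lie beyond the disturbance line toward the ventral margin.
Removing the 5 false bands leaves 161 − 5 = 156 true bands beyond the disturbance line.
1993 − 156 = 1837 CE.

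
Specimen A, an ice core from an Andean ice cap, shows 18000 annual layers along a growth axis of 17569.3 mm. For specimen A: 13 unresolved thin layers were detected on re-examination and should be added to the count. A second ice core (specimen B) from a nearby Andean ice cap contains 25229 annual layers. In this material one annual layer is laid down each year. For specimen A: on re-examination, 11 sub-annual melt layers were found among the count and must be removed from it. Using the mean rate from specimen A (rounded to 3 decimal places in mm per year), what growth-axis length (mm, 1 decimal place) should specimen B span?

24623.5 mm

Specimen A: correcting the raw count gives 18000 − 11 + 13 = 18002 true annual layers.
A: 17569.3 mm over 18002 years gives 17569.3 / 18002 ≈ 0.976 mm per year.
B's length ≈ 0.976 × 25229 = 24623.5 mm.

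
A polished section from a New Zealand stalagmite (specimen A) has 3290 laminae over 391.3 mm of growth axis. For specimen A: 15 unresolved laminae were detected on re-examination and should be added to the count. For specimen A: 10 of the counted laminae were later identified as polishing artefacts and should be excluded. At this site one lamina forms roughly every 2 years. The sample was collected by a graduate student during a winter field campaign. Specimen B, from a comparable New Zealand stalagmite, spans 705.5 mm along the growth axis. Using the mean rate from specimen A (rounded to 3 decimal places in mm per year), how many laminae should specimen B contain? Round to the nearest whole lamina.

Specimen A: after corrections the count is 3290 − 10 + 15 = 3295 laminae.
Specimen A: multiplying by 2 years per lamina: 3295 × 2 = 6590 years.
A: 391.3 mm over 6590 years gives 391.3 / 6590 ≈ 0.059 mm/yr.
Specimen B: 705.5 mm / 0.059 mm per year = 11957.63 years; at 2 years per lamina that is 11957.63 / 2 ≈ 5979 laminae.

5979 laminae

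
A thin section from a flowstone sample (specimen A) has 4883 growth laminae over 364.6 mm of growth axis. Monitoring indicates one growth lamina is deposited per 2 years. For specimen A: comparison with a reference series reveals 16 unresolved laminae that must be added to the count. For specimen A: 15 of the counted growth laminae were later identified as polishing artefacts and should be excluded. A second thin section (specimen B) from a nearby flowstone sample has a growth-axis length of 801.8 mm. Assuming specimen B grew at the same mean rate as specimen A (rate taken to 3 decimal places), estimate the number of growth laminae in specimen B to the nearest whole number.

10835 growth laminae

Specimen A: adjusted count: 4883 − 15 + 16 = 4884 growth laminae.
Specimen A: at 2 years per growth lamina, 4884 × 2 = 9768 years.
A: 364.6 mm over 9768 years gives 364.6 / 9768 ≈ 0.037 mm per year.
B spans 801.8 / 0.037 = 21670.27 years; at 2 years per growth lamina that is 21670.27 / 2 ≈ 10835 growth laminae.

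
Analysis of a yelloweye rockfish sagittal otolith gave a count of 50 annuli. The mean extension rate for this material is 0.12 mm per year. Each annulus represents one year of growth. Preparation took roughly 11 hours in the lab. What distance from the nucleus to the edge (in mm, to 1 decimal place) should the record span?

6.0 mm

50 years of growth are recorded.
Length ≈ 0.12 × 50 = 6.0 mm.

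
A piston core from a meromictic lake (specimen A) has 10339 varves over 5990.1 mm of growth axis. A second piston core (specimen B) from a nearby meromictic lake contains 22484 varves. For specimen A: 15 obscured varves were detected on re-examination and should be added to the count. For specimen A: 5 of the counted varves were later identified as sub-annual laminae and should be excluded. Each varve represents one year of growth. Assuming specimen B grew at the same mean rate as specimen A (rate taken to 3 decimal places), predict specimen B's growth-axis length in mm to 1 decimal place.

Specimen A: true varve count = 10339 − 5 + 15 = 10349.
A: Mean rate = 5990.1 mm / 10349 years ≈ 0.579 mm/yr.
For B, 0.579 mm/year × 22484 years = 13018.2 mm.

13018.2 mm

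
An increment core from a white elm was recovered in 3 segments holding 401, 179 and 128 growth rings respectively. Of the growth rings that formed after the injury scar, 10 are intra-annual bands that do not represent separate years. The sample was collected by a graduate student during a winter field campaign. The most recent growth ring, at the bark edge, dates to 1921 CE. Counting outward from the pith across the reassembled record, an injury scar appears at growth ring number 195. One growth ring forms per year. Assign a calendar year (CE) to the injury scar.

Total growth rings = 401 + 179 + 128 = 708.
The injury scar sits at growth ring 195 from the pith, so 708 − 195 = 513 growth rings formed after it.
Removing the 10 false growth rings leaves 513 − 10 = 503 true growth rings beyond the injury scar.
1921 − 503 = 1418 CE.

1418 CE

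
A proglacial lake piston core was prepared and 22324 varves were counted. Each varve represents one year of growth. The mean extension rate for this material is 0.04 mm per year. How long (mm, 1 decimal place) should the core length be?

22324 years of growth are recorded.
Predicted length = 0.04 mm/year × 22324 years = 893.0 mm.

893.0 mm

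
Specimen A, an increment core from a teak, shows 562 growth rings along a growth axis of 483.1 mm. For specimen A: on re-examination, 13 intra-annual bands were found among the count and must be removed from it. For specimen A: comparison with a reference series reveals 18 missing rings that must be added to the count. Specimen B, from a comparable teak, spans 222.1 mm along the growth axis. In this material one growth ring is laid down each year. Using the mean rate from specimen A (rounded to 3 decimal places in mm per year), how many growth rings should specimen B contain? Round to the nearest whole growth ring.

Specimen A: true growth ring count = 562 − 13 + 18 = 567.
A: 483.1 mm over 567 years gives 483.1 / 567 ≈ 0.852 mm/yr.
For B, 222.1 / 0.852 = 260.68 years ≈ 261 growth rings.

261 growth rings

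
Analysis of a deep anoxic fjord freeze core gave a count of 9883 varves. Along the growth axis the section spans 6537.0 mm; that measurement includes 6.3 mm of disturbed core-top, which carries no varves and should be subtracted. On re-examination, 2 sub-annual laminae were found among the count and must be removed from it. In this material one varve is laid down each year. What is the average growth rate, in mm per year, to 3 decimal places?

Adjusted count: 9883 − 2 = 9881 varves.
Net length = 6537.0 − 6.3 = 6530.7 mm.
Mean rate = 6530.7 mm / 9881 years ≈ 0.661 mm per year.

0.661 mm per year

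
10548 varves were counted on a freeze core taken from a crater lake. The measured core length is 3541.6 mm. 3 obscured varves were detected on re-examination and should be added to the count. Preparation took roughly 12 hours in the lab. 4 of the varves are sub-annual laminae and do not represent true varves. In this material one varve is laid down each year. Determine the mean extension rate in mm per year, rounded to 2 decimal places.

True varve count = 10548 − 4 + 3 = 10547.
Extension rate ≈ 3541.6 / 10547 = 0.34 mm per year.

0.34 mm per year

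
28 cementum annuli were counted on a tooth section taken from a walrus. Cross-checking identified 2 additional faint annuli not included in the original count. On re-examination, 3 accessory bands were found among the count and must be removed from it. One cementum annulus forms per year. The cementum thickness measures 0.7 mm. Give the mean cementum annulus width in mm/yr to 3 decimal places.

0.026 mm/yr

Adjusted count: 28 − 3 + 2 = 27 cementum annuli.
0.7 mm over 27 years gives 0.7 / 27 ≈ 0.026 mm/yr.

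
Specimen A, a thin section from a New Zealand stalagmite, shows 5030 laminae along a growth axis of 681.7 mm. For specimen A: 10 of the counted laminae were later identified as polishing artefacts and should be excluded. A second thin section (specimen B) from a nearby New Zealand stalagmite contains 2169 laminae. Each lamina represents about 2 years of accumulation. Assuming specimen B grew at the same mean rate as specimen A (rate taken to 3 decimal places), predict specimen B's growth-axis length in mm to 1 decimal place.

Specimen A: after corrections the count is 5030 − 10 = 5020 laminae.
Specimen A: 5020 laminae at 2 years each span 5020 × 2 = 10040 years.
A: Extension rate ≈ 681.7 / 10040 = 0.068 mm per year.
Specimen B: 2169 laminae at 2 years each span 2169 × 2 = 4338 years. For B, 0.068 mm/year × 4338 years = 295.0 mm.

295.0 mm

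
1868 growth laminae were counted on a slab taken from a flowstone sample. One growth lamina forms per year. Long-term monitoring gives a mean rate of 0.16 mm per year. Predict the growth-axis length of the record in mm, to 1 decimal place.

The record spans 1868 years at 0.16 mm per year.
Length ≈ 0.16 × 1868 = 298.9 mm.

298.9 mm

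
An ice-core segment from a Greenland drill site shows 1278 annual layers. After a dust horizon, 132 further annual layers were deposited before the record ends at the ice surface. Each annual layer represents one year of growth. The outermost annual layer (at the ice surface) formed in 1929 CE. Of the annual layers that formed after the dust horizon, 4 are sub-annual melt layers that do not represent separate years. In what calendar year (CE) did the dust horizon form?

1801 CE

132 annual layers formed after the dust horizon.
Excluding 4 false annual layers: 132 − 4 = 128.
The annual layer at the ice surface is 1929 CE, so the dust horizon dates to 1929 − 128 = 1801 CE.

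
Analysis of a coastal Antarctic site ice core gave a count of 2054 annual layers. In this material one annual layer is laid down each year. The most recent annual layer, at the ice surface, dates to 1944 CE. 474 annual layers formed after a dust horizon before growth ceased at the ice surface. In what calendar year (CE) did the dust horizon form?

1470 CE

474 annual layers formed after the dust horizon.
Counting back 474 years from 1944 CE places the dust horizon in 1944 − 474 = 1470 CE.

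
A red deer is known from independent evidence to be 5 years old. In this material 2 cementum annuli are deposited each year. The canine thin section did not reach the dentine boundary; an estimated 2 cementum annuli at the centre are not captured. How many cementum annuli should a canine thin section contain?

With 2 cementum annuli per year, 5 years would produce 5 × 2 = 10 cementum annuli.
Less the 2 uncaptured cementum annuli: 10 − 2 = 8.

8 cementum annuli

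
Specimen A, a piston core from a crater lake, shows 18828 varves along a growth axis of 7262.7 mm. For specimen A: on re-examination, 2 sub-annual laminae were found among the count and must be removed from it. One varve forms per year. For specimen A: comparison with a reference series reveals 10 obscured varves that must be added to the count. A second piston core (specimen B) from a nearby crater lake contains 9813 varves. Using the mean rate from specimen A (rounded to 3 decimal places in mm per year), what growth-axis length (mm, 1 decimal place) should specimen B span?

3787.8 mm

Specimen A: after corrections the count is 18828 − 2 + 10 = 18836 varves.
A: 7262.7 mm over 18836 years gives 7262.7 / 18836 ≈ 0.386 mm per year.
B's length ≈ 0.386 × 9813 = 3787.8 mm.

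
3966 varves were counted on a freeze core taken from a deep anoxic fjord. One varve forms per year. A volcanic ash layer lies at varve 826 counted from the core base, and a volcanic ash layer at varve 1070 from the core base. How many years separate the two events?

244 years

The two markers are separated by 1070 − 826 = 244 varves.
One varve per year makes the interval 244 years.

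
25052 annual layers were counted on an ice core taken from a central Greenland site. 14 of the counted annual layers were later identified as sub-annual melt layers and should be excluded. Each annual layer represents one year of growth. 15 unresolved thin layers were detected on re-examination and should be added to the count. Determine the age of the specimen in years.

After corrections the count is 25052 − 14 + 15 = 25053 annual layers.
With a one-to-one annual layer periodicity this is 25053 years.

25053 yr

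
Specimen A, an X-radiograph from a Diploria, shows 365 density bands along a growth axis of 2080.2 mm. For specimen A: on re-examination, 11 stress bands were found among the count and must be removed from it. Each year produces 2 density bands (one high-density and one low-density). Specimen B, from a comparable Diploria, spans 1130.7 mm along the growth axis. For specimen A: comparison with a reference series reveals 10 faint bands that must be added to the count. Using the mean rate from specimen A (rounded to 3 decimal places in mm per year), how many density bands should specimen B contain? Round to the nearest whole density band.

Specimen A: adjusted count: 365 − 11 + 10 = 364 density bands.
Specimen A: dividing by 2 density bands per year: 364 / 2 = 182 years.
A: 2080.2 mm over 182 years gives 2080.2 / 182 ≈ 11.430 mm/yr.
Specimen B: 1130.7 mm / 11.430 mm per year = 98.92 years; at 2 density bands per year that is 98.92 × 2 ≈ 198 density bands.

198 density bands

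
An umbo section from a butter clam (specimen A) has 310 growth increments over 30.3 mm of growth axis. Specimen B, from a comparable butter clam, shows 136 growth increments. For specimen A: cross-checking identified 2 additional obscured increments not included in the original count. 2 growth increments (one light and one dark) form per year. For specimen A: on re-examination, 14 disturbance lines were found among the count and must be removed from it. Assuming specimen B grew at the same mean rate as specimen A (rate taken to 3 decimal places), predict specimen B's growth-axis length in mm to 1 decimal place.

13.8 mm

Specimen A: correcting the raw count gives 310 − 14 + 2 = 298 true growth increments.
Specimen A: with 2 growth increments per year, 298 / 2 = 149 years.
A: 30.3 mm over 149 years gives 30.3 / 149 ≈ 0.203 mm/yr.
Specimen B: dividing by 2 growth increments per year: 136 / 2 = 68 years. B's length ≈ 0.203 × 68 = 13.8 mm.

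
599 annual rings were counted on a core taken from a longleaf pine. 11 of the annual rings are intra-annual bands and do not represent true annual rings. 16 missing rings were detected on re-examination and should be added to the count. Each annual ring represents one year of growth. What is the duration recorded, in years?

Correcting the raw count gives 599 − 11 + 16 = 604 true annual rings.
At one annual ring per year, that is 604 years.

604 years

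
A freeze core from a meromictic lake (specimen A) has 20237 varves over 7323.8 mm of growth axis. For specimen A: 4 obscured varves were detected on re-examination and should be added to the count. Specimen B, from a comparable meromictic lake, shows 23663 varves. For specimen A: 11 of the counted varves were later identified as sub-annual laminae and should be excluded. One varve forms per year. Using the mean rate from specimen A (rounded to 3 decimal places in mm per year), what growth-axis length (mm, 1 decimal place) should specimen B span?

Specimen A: correcting the raw count gives 20237 − 11 + 4 = 20230 true varves.
A: Mean rate = 7323.8 mm / 20230 years ≈ 0.362 mm per year.
B's length ≈ 0.362 × 23663 = 8566.0 mm.

8566.0 mm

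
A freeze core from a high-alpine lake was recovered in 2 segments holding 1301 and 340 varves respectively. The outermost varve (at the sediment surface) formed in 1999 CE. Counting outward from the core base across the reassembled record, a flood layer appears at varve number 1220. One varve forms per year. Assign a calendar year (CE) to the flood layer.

Total varves = 1301 + 340 = 1641.
1641 − 1220 = 421 varves lie beyond the flood layer toward the sediment surface.
Counting back 421 years from 1999 CE places the flood layer in 1999 − 421 = 1578 CE.

1578 CE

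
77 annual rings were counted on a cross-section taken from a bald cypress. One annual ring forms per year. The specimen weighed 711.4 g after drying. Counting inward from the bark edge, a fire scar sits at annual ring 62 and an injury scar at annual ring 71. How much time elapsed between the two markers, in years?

9 years

The two markers are separated by 71 − 62 = 9 annual rings.
That is 9 years at one annual ring per year.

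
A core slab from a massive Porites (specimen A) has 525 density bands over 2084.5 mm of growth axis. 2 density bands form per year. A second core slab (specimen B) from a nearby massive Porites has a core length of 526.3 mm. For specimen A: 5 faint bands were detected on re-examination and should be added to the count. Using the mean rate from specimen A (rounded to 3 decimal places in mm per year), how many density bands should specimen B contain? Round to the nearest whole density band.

134 density bands

Specimen A: adjusted count: 525 + 5 = 530 density bands.
Specimen A: with 2 density bands per year, 530 / 2 = 265 years.
A: Extension rate ≈ 2084.5 / 265 = 7.866 mm/year.
B spans 526.3 / 7.866 = 66.91 years; at 2 density bands per year that is 66.91 × 2 ≈ 134 density bands.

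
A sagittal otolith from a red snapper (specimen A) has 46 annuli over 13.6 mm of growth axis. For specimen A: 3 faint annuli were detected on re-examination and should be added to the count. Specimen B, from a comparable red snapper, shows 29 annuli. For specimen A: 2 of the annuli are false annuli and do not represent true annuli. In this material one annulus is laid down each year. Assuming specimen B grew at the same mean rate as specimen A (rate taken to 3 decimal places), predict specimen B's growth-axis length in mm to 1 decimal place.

8.4 mm

Specimen A: adjusted count: 46 − 2 + 3 = 47 annuli.
A: Extension rate ≈ 13.6 / 47 = 0.289 mm/yr.
B's length ≈ 0.289 × 29 = 8.4 mm.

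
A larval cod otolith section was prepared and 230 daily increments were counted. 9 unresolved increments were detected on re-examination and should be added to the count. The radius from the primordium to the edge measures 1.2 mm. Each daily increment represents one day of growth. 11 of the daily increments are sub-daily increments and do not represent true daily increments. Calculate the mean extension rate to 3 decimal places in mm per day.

True daily increment count = 230 − 11 + 9 = 228.
1.2 mm over 228 days gives 1.2 / 228 ≈ 0.005 mm per day.

0.005 mm per day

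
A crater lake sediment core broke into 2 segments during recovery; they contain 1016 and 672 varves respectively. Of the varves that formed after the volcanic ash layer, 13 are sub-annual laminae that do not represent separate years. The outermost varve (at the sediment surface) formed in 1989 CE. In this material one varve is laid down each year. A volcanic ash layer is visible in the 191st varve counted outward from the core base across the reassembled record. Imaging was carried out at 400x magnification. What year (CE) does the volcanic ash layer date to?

505 CE

Total varves = 1016 + 672 = 1688.
The volcanic ash layer sits at varve 191 from the core base, so 1688 − 191 = 1497 varves formed after it.
Removing the 13 false varves leaves 1497 − 13 = 1484 true varves beyond the volcanic ash layer.
Counting back 1484 years from 1989 CE places the volcanic ash layer in 1989 − 1484 = 505 CE.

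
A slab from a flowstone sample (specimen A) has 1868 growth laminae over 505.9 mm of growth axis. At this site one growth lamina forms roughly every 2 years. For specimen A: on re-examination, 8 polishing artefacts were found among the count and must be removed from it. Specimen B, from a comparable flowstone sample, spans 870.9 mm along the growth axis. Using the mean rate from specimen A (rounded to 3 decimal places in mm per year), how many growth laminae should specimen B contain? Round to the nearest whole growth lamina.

3202 growth laminae

Specimen A: true growth lamina count = 1868 − 8 = 1860.
Specimen A: at 2 years per growth lamina, 1860 × 2 = 3720 years.
A: Extension rate ≈ 505.9 / 3720 = 0.136 mm/yr.
Specimen B: 870.9 mm / 0.136 mm per year = 6403.68 years; at 2 years per growth lamina that is 6403.68 / 2 ≈ 3202 growth laminae.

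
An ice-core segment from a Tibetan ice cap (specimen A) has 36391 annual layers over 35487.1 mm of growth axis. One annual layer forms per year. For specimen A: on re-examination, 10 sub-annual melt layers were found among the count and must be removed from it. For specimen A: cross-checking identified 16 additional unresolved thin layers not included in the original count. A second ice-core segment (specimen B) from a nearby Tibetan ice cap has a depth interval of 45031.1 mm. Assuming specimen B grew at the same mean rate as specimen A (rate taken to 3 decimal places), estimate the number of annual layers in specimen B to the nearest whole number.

Specimen A: correcting the raw count gives 36391 − 10 + 16 = 36397 true annual layers.
A: 35487.1 mm over 36397 years gives 35487.1 / 36397 ≈ 0.975 mm/yr.
B spans 45031.1 / 0.975 = 46185.74 years ≈ 46186 annual layers.

46186 annual layers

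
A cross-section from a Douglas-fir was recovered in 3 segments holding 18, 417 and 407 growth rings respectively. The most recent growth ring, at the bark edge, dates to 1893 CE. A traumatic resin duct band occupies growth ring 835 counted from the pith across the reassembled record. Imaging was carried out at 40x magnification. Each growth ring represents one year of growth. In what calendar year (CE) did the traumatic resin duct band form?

1886 CE

Total growth rings = 18 + 417 + 407 = 842.
842 − 835 = 7 growth rings lie beyond the traumatic resin duct band toward the bark edge.
Counting back 7 years from 1893 CE places the traumatic resin duct band in 1893 − 7 = 1886 CE.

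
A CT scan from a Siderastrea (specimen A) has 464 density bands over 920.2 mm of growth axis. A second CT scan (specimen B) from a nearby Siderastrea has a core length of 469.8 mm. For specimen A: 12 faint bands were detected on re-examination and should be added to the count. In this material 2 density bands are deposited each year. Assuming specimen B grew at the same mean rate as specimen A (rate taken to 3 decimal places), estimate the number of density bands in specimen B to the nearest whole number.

243 density bands

Specimen A: adjusted count: 464 + 12 = 476 density bands.
Specimen A: 476 density bands at 2 per year is 476 / 2 = 238 years.
A: Mean rate = 920.2 mm / 238 years ≈ 3.866 mm/year.
B spans 469.8 / 3.866 = 121.52 years; at 2 density bands per year that is 121.52 × 2 ≈ 243 density bands.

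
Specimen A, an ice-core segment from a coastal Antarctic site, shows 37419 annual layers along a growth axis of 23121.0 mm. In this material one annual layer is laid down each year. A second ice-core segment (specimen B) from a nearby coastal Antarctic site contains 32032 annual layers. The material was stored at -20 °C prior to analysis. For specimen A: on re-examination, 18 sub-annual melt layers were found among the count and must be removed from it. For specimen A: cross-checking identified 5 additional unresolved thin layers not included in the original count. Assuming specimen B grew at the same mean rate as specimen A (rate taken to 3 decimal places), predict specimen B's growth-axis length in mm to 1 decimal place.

Specimen A: adjusted count: 37419 − 18 + 5 = 37406 annual layers.
A: Mean rate = 23121.0 mm / 37406 years ≈ 0.618 mm/year.
B's length ≈ 0.618 × 32032 = 19795.8 mm.

19795.8 mm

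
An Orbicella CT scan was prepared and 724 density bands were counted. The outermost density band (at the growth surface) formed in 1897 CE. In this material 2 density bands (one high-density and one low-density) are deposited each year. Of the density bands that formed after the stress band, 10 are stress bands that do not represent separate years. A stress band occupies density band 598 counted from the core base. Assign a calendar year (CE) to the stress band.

The stress band sits at density band 598 from the core base, so 724 − 598 = 126 density bands formed after it.
126 − 10 false = 116 true density bands after the stress band.
116 density bands at 2 per year is 116 / 2 = 58 years.
Counting back 58 years from 1897 CE places the stress band in 1897 − 58 = 1839 CE.

1839 CE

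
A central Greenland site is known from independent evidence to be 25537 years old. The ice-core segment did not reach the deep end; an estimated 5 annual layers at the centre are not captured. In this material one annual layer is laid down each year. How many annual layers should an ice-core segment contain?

Expected annual layers over 25537 years: 25537.
Subtracting the 5 annual layers not captured gives 25537 − 5 = 25532 annual layers in the record.

25532 annual layers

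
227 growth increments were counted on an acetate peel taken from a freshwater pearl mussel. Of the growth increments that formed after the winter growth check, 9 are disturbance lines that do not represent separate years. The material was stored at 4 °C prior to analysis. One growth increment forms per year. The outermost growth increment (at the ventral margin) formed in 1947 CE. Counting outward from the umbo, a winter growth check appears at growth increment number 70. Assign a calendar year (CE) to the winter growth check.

1799 CE

The winter growth check sits at growth increment 70 from the umbo, so 227 − 70 = 157 growth increments formed after it.
Removing the 9 false growth increments leaves 157 − 9 = 148 true growth increments beyond the winter growth check.
The growth increment at the ventral margin is 1947 CE, so the winter growth check dates to 1947 − 148 = 1799 CE.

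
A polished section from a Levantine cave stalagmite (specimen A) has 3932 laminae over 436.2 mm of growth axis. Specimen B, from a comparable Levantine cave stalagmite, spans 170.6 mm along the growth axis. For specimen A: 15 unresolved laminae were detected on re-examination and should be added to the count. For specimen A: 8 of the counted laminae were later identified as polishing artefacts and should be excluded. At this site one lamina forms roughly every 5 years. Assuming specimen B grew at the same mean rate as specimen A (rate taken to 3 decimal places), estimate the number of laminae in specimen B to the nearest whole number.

Specimen A: true lamina count = 3932 − 8 + 15 = 3939.
Specimen A: 3939 laminae at 5 years each span 3939 × 5 = 19695 years.
A: Mean rate = 436.2 mm / 19695 years ≈ 0.022 mm/year.
Specimen B: 170.6 mm / 0.022 mm per year = 7754.55 years; at 5 years per lamina that is 7754.55 / 5 ≈ 1551 laminae.

1551 laminae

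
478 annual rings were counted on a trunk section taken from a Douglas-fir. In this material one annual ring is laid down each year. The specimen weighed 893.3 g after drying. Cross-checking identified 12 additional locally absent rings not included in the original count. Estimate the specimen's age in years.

Correcting the raw count gives 478 + 12 = 490 true annual rings.
With a one-to-one annual ring periodicity this is 490 years.

490 years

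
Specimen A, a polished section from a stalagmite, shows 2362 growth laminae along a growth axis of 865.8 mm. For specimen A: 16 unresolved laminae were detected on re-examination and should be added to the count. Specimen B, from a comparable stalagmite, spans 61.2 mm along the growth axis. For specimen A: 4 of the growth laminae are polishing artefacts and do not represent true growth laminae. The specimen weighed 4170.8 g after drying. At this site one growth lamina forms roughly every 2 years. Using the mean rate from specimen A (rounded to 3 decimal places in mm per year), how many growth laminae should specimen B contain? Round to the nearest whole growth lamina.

Specimen A: true growth lamina count = 2362 − 4 + 16 = 2374.
Specimen A: multiplying by 2 years per growth lamina: 2374 × 2 = 4748 years.
A: Mean rate = 865.8 mm / 4748 years ≈ 0.182 mm/year.
For B, 61.2 / 0.182 = 336.26 years; at 2 years per growth lamina that is 336.26 / 2 ≈ 168 growth laminae.

168 growth laminae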